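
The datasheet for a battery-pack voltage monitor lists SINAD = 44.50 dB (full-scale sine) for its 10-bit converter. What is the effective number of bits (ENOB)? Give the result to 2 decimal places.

ENOB = (SINAD − 1.76) / 6.02 = (44.50 − 1.76) / 6.02 = 42.74 / 6.02 = 7.0997.

7.10 bits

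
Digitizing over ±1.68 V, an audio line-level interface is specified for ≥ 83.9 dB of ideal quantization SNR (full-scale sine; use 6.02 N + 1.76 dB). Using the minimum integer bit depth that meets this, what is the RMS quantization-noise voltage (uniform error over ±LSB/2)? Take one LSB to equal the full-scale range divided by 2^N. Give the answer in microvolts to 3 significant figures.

59.2 µV

Span: 1.68 V − (-1.68 V) = 3.36 V.
6.02 N + 1.76 ≥ 83.9 gives N ≥ 13.645, so the minimum integer is 14.
LSB = 3.36 V / 2^14 = 205.08 µV.
σ_q = LSB/√12 = 205.08 µV/3.4641 = 59.2 µV.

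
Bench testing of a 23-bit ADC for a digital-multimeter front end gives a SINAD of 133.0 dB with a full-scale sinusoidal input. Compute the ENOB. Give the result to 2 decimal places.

21.80 bits

ENOB = (133.0 − 1.76)/6.02 = 21.8007 bits.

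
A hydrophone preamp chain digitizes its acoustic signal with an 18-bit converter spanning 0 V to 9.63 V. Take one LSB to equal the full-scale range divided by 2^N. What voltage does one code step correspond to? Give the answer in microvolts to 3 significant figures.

Full-scale range = 9.63 V.
2^18 = 262144 levels.
LSB = 9.63 V ÷ 2^18 = 9.63/262144 V = 36.7 µV.

36.7 µV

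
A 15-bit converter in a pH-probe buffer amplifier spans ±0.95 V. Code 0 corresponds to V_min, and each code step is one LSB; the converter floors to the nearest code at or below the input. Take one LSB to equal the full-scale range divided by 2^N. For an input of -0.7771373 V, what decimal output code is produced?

2981

Full-scale range = 0.95 V − (-0.95 V) = 1.9 V. LSB = 1.9 V / 2^15 ≈ 57.98 µV.
(V_in − V_min) × 2^15/range = (-0.7771373 − (-0.95)) × 32768/1.9 = 2981.245.
Floor → code = 2981.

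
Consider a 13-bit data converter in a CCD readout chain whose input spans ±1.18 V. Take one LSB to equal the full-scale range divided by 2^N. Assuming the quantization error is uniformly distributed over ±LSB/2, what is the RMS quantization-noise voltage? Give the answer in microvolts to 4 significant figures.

83.16 µV

Range = 1.18 − (-1.18) = 2.36 V.
LSB = 2.36 V / 2^13 = 288.086 µV.
RMS of a uniform error over width LSB is LSB/√12 = 83.16 µV.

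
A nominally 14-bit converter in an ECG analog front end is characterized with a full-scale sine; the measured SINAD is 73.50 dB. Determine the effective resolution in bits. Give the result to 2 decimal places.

ENOB = (73.50 − 1.76)/6.02 = 11.9169 bits.

11.92 bits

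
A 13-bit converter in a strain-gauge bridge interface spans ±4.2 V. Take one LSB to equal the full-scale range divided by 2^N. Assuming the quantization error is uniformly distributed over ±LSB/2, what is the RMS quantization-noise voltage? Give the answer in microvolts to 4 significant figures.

296.0 µV

The full-scale span is 4.2 − (-4.2) = 8.4 V.
LSB = 8.4 V ÷ 2^13 = 8.4/8192 V = 1.02539 mV.
V_rms = LSB/√12 = 1.02539 mV / √12 = 296.0 µV.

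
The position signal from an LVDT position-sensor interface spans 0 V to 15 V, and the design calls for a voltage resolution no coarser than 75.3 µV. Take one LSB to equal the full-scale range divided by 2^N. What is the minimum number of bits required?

V_FS = 15 V.
Need 2^N ≥ 15 V / 75.3 µV = 199200 → N_min = 18.

18 bits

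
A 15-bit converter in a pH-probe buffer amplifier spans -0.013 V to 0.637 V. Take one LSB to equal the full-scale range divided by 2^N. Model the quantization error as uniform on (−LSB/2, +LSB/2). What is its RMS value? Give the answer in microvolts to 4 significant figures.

5.726 µV

Range = 0.637 − (-0.013) = 0.65 V.
LSB = 0.65 V / 2^15 = 19.8364 µV.
σ_q = LSB/√12 = 19.8364 µV/3.4641 = 5.726 µV.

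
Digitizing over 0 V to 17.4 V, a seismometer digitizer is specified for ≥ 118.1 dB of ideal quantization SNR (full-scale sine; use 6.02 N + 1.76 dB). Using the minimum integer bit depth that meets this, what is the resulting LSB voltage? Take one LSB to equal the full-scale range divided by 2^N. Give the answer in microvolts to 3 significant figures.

Range is 17.4 V.
6.02 N + 1.76 ≥ 118.1 gives N ≥ 19.326, so the minimum integer is 20.
LSB = 17.4 V ÷ 2^20 = 17.4/1048576 V = 16.6 µV.

16.6 µV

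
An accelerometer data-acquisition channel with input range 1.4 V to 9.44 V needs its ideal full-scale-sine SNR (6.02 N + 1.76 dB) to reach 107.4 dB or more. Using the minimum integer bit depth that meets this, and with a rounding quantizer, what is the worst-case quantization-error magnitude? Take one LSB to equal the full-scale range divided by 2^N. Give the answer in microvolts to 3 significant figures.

15.3 µV

Range = 9.44 − (1.4) = 8.04 V.
Required N = ⌈(107.4 − 1.76)/6.02⌉ = ⌈17.548⌉ = 18.
Step size = 8.04/262144 V = 30.670 µV.
|e|_max = LSB/2 = 15.3 µV.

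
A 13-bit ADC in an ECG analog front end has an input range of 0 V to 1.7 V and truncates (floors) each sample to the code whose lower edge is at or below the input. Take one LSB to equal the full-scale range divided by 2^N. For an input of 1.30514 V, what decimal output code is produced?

Range is 1.7 V. LSB = 1.7 V / 2^13 ≈ 207.5 µV.
code = ⌊(V_in − V_min)/LSB⌋ = ⌊(V_in − V_min) × 2^13 / range⌋
     = ⌊(1.30514 − (0)) × 8192 / 1.7⌋ = ⌊1.30514 × 8192/1.7⌋
     = ⌊6289.239⌋ = 6289.

6289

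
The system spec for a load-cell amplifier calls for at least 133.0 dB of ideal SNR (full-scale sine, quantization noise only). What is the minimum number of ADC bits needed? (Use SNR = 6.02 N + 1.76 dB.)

22 bits

N ≥ (133.0 − 1.76)/6.02 = 21.801 → N_min = 22.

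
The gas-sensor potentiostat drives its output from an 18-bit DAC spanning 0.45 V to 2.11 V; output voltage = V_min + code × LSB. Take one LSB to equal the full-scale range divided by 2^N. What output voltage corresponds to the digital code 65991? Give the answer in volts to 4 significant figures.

The full-scale span is 2.11 − (0.45) = 1.66 V. LSB = 1.66 V / 2^18.
V_out = V_min + code × LSB = 0.45 V + 65991 × 1.66 V / 262144
      = 0.45 + 0.417881 = 0.867881 V.

0.8679 V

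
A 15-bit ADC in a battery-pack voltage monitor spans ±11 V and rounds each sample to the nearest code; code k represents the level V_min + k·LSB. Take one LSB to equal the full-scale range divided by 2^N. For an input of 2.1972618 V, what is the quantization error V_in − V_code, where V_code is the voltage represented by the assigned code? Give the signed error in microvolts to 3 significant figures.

−187 µV

Span: 11 V − (-11 V) = 22 V. LSB = 22 V / 2^15 ≈ 0.6714 mV.
(V_in − V_min)/LSB = (2.1972618 − (-11)) × 32768/22 = 19656.7216 → nearest code k = 19657.
V_code = -11 + (19657/32768) × 22 = 2.1974487305 V.
Error = V_in − V_code = 2.1972618 − (2.1974487305) = −187 µV.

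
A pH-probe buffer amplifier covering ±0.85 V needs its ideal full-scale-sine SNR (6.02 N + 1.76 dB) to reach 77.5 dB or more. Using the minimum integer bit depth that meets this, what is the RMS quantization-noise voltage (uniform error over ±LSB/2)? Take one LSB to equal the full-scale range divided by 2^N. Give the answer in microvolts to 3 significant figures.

Full-scale range = 0.85 V − (-0.85 V) = 1.7 V.
Required N = ⌈(77.5 − 1.76)/6.02⌉ = ⌈12.581⌉ = 13.
LSB = 1.7 V / 2^13 = 207.52 µV.
σ_q = LSB/√12 = 207.52 µV/3.4641 = 59.9 µV.

59.9 µV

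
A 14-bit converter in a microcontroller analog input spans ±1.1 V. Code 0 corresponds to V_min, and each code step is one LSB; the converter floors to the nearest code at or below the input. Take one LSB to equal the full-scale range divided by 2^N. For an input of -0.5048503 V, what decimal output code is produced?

4432

Range = 1.1 − (-1.1) = 2.2 V. LSB = 2.2 V / 2^14 ≈ 134.3 µV.
(V_in − V_min) × 2^14/range = (-0.5048503 − (-1.1)) × 16384/2.2 = 4432.242.
Floor → code = 4432.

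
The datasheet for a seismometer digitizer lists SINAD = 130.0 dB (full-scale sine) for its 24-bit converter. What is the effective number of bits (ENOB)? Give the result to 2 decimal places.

(130.0 − 1.76) / 6.02 = 128.24/6.02 = 21.3023 effective bits.

21.30 bits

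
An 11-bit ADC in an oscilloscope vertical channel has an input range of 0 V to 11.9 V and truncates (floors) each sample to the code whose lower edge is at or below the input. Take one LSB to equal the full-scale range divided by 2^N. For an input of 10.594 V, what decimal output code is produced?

Span = 11.9 V. LSB = 11.9 V / 2^11 ≈ 5.811 mV.
code = ⌊(V_in − V_min)/LSB⌋ = ⌊(V_in − V_min) × 2^11 / range⌋
     = ⌊(10.594 − (0)) × 2048 / 11.9⌋ = ⌊10.594 × 2048/11.9⌋
     = ⌊1823.236⌋ = 1823.

1823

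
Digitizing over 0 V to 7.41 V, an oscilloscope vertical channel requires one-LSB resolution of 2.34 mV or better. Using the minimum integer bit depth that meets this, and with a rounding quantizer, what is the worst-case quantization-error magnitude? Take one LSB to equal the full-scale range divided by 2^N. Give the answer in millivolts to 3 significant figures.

Range is 7.41 V.
Required number of levels: 7.41/2.34 mV = 3166.7; smallest N with 2^N ≥ that is 12.
LSB = 7.41 V ÷ 2^12 = 7.41/4096 V = 1.8091 mV.
Max error for round-to-nearest is LSB/2 = 0.905 mV.

0.905 mV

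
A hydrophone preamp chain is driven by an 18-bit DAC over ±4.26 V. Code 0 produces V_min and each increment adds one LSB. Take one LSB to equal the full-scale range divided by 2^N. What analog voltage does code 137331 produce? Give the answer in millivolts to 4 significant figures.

Span: 4.26 V − (-4.26 V) = 8.52 V. LSB = 8.52 V / 2^18.
Output = V_min + (137331/262144) × range = -4.26 + 0.523876 × 8.52 V
      = -4.26 V + 4.46343 V = 0.203425 V.

203.4 mV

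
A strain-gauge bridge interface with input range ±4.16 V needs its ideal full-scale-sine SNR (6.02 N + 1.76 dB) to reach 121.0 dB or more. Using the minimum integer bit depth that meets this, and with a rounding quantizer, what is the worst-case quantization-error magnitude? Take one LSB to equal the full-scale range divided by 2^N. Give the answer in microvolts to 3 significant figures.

Span: 4.16 V − (-4.16 V) = 8.32 V.
Required N = ⌈(121.0 − 1.76)/6.02⌉ = ⌈19.807⌉ = 20.
One LSB is 8.32 V / 1048576 = 7.9346 µV.
Half an LSB is 3.97 µV.

3.97 µV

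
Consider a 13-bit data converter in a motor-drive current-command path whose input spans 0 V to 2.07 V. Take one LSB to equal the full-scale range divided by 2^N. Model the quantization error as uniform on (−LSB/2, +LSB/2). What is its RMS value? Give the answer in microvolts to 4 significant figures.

Span = 2.07 V.
LSB = 2.07 V / 2^13 = 252.686 µV.
RMS of a uniform error over width LSB is LSB/√12 = 72.94 µV.

72.94 µV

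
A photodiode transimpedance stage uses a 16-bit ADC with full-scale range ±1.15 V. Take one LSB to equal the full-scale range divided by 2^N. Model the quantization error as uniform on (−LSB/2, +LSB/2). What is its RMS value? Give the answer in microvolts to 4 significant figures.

10.13 µV

The full-scale span is 1.15 − (-1.15) = 2.3 V.
Step size = 2.3/65536 V = 35.0952 µV.
σ_q = LSB/√12 = 35.0952 µV/3.4641 = 10.13 µV.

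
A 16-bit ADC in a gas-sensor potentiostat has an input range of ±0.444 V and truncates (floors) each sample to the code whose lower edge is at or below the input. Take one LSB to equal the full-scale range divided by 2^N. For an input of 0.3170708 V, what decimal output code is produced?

The full-scale span is 0.444 − (-0.444) = 0.888 V. LSB = 0.888 V / 2^16 ≈ 13.55 µV.
code = ⌊(V_in − V_min)/LSB⌋ = ⌊(V_in − V_min) × 2^16 / range⌋
     = ⌊(0.3170708 − (-0.444)) × 65536 / 0.888⌋ = ⌊0.7610708 × 65536/0.888⌋
     = ⌊56168.396⌋ = 56168.

56168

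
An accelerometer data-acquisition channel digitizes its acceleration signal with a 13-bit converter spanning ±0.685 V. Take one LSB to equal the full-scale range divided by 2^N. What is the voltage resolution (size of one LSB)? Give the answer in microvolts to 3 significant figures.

Span: 0.685 V − (-0.685 V) = 1.37 V.
2^13 = 8192 levels.
Step size = 1.37/8192 V = 167 µV.

167 µV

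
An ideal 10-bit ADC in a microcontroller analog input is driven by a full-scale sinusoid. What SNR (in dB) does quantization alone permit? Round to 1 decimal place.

62.0 dB

For an ideal N-bit converter with full-scale sine input, SNR = 6.02 N + 1.76 dB. SNR = 6.02 × 10 + 1.76 = 60.20 + 1.76 = 61.96 dB.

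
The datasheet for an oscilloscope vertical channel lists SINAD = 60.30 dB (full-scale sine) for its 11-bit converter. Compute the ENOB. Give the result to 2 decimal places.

9.72 bits

(60.30 − 1.76) / 6.02 = 58.54/6.02 = 9.7243 effective bits.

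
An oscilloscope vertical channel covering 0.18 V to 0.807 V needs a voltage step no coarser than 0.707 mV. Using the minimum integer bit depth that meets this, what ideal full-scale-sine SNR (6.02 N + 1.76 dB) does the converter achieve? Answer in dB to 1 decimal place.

Span: 0.807 V − (0.18 V) = 0.627 V.
Levels needed ≥ 0.627/0.707 mV = 886.8. 2^10 = 1024 suffices, so N_min = 10.
6.02(10) + 1.76 = 61.96 dB.

62.0 dB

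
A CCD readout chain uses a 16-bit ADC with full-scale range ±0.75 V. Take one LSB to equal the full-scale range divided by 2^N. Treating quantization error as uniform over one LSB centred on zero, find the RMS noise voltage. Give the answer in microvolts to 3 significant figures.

6.61 µV

Range = 0.75 − (-0.75) = 1.5 V.
LSB = 1.5 V ÷ 2^16 = 1.5/65536 V = 22.888 µV.
V_rms = LSB/√12 = 22.888 µV / √12 = 6.61 µV.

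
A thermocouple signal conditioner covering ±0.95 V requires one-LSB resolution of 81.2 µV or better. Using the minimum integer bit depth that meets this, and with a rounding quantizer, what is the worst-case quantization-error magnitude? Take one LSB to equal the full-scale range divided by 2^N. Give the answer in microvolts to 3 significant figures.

The full-scale span is 0.95 − (-0.95) = 1.9 V.
Need 2^N ≥ 1.9 V / 81.2 µV = 23400 → N_min = 15.
Step size = 1.9/32768 V = 57.983 µV.
|e|_max = LSB/2 = 29.0 µV.

29.0 µV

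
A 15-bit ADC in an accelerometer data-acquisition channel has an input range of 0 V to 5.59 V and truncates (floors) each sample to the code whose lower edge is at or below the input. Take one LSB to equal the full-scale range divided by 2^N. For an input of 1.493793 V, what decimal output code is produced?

V_FS = 5.59 V. LSB = 5.59 V / 2^15 ≈ 170.6 µV.
(V_in − V_min) × 2^15/range = (1.493793 − (0)) × 32768/5.59 = 8756.460.
Floor → code = 8756.

8756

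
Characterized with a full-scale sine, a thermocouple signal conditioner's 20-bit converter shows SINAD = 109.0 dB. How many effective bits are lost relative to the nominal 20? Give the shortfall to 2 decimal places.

2.19 bits

N_eff = (109.0 − 1.76)/6.02 = 17.8140 bits.
Shortfall = 20 − 17.8140 = 2.1860 bits.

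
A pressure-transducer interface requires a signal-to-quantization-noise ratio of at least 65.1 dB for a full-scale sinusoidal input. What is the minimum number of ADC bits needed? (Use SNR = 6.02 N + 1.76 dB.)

11 bits

Solving 6.02 N ≥ 65.1 − 1.76: N ≥ 10.522. Round up → N = 11.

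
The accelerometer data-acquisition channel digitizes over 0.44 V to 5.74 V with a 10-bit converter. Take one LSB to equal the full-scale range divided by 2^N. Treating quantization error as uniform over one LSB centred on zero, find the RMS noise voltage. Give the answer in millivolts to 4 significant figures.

1.494 mV

Range = 5.74 − (0.44) = 5.3 V.
One LSB is 5.3 V / 1024 = 5.17578 mV.
RMS of a uniform error over width LSB is LSB/√12 = 1.494 mV.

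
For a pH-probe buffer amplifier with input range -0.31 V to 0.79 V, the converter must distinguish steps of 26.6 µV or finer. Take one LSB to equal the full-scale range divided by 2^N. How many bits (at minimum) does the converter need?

16 bits

Span: 0.79 V − (-0.31 V) = 1.1 V.
1.1 V / 26.6 µV = 41350. Since 2^15 = 32768 and 2^16 = 65536, N = 16.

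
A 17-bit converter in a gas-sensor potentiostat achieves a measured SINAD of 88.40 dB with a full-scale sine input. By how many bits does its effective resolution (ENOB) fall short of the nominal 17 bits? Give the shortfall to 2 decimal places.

N_eff = (88.40 − 1.76)/6.02 = 14.3920 bits.
17 − 14.3920 = 2.61 bits below nominal.

2.61 bits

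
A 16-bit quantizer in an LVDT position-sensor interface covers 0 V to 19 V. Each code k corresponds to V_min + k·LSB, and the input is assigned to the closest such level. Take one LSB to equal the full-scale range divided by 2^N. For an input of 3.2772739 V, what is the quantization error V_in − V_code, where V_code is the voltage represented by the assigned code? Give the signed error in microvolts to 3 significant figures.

+52.2 µV

Range is 19 V. LSB = 19 V / 2^16 ≈ 289.9 µV.
(3.2772739 − (0)) / LSB = 3.2772739 × 65536/19 = 11304.1801. Nearest integer: k = 11304.
V_code = 0 + (11304/65536) × 19 = 3.2772216797 V.
Error = V_in − V_code = 3.2772739 − (3.2772216797) = +52.2 µV.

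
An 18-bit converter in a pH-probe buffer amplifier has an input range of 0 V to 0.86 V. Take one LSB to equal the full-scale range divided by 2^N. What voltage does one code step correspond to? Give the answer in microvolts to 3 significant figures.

V_FS = 0.86 V.
Number of codes = 2^18 = 262144.
Step size = 0.86/262144 V = 3.28 µV.

3.28 µV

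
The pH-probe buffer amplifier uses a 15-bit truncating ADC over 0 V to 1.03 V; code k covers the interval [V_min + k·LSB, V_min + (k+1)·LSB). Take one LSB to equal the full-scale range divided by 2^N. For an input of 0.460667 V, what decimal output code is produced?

14655

V_FS = 1.03 V. LSB = 1.03 V / 2^15 ≈ 31.43 µV.
V_in − V_min = 0.460667 − (0) = 0.460667 V.
Divide by LSB: 0.460667 × 32768/1.03 = 14655.4721.
Truncating gives code 14655.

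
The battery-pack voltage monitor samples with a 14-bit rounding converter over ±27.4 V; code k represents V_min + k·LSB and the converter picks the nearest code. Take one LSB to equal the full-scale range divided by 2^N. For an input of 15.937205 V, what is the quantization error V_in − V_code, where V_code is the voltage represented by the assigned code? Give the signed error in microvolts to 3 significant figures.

Span: 27.4 V − (-27.4 V) = 54.8 V. LSB = 54.8 V / 2^14 ≈ 3.345 mV.
(15.937205 − (-27.4)) / LSB = 43.337205 × 16384/54.8 = 12956.8753. Nearest integer: k = 12957.
V_code = -27.4 + (12957/16384) × 54.8 = 15.937622070 V.
V_in − V_code = 15.937205 − (15.937622070) = −417 µV.

−417 µV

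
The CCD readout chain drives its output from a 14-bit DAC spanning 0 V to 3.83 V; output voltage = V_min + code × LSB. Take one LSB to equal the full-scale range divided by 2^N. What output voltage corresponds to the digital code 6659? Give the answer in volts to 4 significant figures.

Span = 3.83 V. LSB = 3.83 V / 2^14.
V_out = V_min + code × LSB = 0 V + 6659 × 3.83 V / 16384
      = 0 + 1.55664 = 1.55664 V.

1.557 V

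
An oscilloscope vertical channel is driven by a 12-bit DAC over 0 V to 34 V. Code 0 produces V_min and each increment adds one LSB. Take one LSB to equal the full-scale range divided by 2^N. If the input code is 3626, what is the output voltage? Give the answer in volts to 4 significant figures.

30.10 V

Full-scale range = 34 V. LSB = 34 V / 2^12.
V_out = V_min + code × LSB = 0 V + 3626 × 34 V / 4096
      = 0 + 30.0986 = 30.0986 V.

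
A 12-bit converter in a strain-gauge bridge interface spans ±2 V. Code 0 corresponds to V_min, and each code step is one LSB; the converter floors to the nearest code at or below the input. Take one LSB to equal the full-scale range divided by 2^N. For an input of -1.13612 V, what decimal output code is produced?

Range = 2 − (-2) = 4 V. LSB = 4 V / 2^12 ≈ 0.9766 mV.
(V_in − V_min) × 2^12/range = (-1.13612 − (-2)) × 4096/4 = 884.613.
Floor → code = 884.

884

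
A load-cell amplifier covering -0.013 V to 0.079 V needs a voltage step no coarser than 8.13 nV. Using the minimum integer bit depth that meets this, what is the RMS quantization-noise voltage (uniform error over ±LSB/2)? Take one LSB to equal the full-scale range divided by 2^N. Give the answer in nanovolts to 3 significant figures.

Full-scale range = 0.079 V − (-0.013 V) = 0.092 V.
Need 2^N ≥ 0.092 V / 8.13 nV = 1.132e7 → N_min = 24.
Step size = 0.092/16777216 V = 5.4836 nV.
V_rms = LSB/√12 = 1.58 nV.

1.58 nV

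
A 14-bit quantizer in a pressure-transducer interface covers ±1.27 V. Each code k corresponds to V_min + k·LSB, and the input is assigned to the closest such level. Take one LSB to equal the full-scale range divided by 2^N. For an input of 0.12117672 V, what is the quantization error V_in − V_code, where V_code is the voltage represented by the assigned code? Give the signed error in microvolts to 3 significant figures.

The full-scale span is 1.27 − (-1.27) = 2.54 V. LSB = 2.54 V / 2^14 ≈ 155.0 µV.
(0.12117672 − (-1.27)) / LSB = 1.39117672 × 16384/2.54 = 8973.6376. Nearest integer: k = 8974.
V_code = -1.27 + (8974/16384) × 2.54 = 0.12123291016 V.
V_in − V_code = 0.12117672 − (0.12123291016) = −56.2 µV.

−56.2 µV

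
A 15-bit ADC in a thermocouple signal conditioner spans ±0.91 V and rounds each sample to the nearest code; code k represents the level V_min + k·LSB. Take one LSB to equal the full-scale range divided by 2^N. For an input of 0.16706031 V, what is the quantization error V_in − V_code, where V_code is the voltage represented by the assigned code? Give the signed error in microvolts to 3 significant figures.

The full-scale span is 0.91 − (-0.91) = 1.82 V. LSB = 1.82 V / 2^15 ≈ 55.54 µV.
(0.16706031 − (-0.91)) / LSB = 1.07706031 × 32768/1.82 = 19391.8199. Nearest integer: k = 19392.
Reconstructed level: -0.91 + 19392 × 1.82/32768 V = 0.16707031250 V.
Error = V_in − V_code = 0.16706031 − (0.16707031250) = −10.0 µV.

−10.0 µV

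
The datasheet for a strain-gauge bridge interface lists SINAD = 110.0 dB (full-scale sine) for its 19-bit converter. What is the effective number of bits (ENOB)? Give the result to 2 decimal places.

17.98 bits

Inverting SNR = 6.02 N + 1.76: N_eff = (110.0 − 1.76)/6.02 = 17.9801.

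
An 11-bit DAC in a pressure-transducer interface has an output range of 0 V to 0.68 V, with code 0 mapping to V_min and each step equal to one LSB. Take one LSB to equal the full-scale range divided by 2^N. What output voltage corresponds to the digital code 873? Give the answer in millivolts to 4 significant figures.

289.9 mV

Range is 0.68 V. LSB = 0.68 V / 2^11.
V_out = 0 + 873 × (0.68/2048) V
      = 0 V + 0.289863 V = 0.289863 V.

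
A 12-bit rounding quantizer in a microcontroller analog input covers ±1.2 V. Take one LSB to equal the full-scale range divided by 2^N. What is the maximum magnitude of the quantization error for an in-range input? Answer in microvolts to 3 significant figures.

293 µV

Range = 1.2 − (-1.2) = 2.4 V.
One LSB is 2.4 V / 4096 = 0.58594 mV.
|e|_max = LSB/2 = 293 µV.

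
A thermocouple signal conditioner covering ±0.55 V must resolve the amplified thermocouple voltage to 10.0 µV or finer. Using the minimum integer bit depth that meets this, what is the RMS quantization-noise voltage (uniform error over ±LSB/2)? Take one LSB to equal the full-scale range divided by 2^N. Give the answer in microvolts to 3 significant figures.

2.42 µV

Span: 0.55 V − (-0.55 V) = 1.1 V.
Required number of levels: 1.1/10.0 µV = 110000; smallest N with 2^N ≥ that is 17.
One LSB is 1.1 V / 131072 = 8.3923 µV.
V_rms = LSB/√12 = 2.42 µV.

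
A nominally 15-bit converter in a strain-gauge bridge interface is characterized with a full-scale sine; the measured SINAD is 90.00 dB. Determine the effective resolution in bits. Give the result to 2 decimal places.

14.66 bits

ENOB = (90.00 − 1.76)/6.02 = 14.6578 bits.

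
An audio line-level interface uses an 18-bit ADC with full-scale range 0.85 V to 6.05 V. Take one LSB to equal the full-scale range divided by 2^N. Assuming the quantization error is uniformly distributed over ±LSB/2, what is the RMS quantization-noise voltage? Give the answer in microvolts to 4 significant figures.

Span: 6.05 V − (0.85 V) = 5.2 V.
Step size = 5.2/262144 V = 19.8364 µV.
For a uniform distribution on [−LSB/2, +LSB/2], V_rms = LSB/√12 = 19.8364 µV/3.4641 = 5.726 µV.

5.726 µV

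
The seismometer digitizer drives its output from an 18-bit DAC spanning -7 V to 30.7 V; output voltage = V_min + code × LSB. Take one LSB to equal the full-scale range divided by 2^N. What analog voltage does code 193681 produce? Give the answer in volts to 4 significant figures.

The full-scale span is 30.7 − (-7) = 37.7 V. LSB = 37.7 V / 2^18.
Output = V_min + (193681/262144) × range = -7 + 0.738834 × 37.7 V
      = -7 V + 27.8541 V = 20.8541 V.

20.85 V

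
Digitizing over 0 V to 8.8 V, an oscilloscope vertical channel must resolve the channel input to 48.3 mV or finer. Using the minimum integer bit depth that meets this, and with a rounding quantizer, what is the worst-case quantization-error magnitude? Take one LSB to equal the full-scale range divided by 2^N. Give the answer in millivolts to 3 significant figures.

Span = 8.8 V.
Levels needed ≥ 8.8/48.3 mV = 182.2. 2^8 = 256 suffices, so N_min = 8.
One LSB is 8.8 V / 256 = 34.375 mV.
Max error for round-to-nearest is LSB/2 = 17.2 mV.

17.2 mV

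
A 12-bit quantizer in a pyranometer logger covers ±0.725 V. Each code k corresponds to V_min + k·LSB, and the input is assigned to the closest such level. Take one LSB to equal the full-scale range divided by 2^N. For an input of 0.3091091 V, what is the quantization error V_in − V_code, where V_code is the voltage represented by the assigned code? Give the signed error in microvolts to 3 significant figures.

Range = 0.725 − (-0.725) = 1.45 V. LSB = 1.45 V / 2^12 ≈ 354.0 µV.
Position in LSBs: (0.3091091 − (-0.725)) × 4096/1.45 = 2921.1799; rounding gives k = 2921.
V_code = V_min + k × range/2^12 = -0.725 + 2921 × 1.45/4096 = 0.3090454102 V.
Error = V_in − V_code = 0.3091091 − (0.3090454102) = +63.7 µV.

+63.7 µV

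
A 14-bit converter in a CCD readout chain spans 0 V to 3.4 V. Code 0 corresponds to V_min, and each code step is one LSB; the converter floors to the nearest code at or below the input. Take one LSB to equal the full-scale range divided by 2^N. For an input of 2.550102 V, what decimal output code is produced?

Full-scale range = 3.4 V. LSB = 3.4 V / 2^14 ≈ 207.5 µV.
code = ⌊(V_in − V_min)/LSB⌋ = ⌊(V_in − V_min) × 2^14 / range⌋
     = ⌊(2.550102 − (0)) × 16384 / 3.4⌋ = ⌊2.550102 × 16384/3.4⌋
     = ⌊12288.492⌋ = 12288.

12288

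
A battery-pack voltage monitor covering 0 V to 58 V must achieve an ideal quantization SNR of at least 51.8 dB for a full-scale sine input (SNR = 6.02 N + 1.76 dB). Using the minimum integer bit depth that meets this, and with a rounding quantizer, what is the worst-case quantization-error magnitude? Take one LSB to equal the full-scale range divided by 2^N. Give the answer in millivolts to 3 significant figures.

V_FS = 58 V.
N ≥ (51.8 − 1.76)/6.02 = 8.312 → N_min = 9.
Step size = 58/512 V = 113.28 mV.
Half an LSB is 56.6 mV.

56.6 mV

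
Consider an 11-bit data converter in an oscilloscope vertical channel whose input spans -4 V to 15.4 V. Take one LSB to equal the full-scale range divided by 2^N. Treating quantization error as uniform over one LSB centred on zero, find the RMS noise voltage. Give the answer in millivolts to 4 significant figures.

2.735 mV

The full-scale span is 15.4 − (-4) = 19.4 V.
LSB = 19.4 V ÷ 2^11 = 19.4/2048 V = 9.47266 mV.
For a uniform distribution on [−LSB/2, +LSB/2], V_rms = LSB/√12 = 9.47266 mV/3.4641 = 2.735 mV.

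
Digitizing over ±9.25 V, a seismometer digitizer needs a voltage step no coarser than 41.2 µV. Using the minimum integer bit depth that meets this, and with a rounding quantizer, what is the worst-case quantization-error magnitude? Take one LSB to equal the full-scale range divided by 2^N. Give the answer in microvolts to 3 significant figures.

Range = 9.25 − (-9.25) = 18.5 V.
Required number of levels: 18.5/41.2 µV = 449030; smallest N with 2^N ≥ that is 19.
LSB = 18.5 V ÷ 2^19 = 18.5/524288 V = 35.286 µV.
Max error for round-to-nearest is LSB/2 = 17.6 µV.

17.6 µV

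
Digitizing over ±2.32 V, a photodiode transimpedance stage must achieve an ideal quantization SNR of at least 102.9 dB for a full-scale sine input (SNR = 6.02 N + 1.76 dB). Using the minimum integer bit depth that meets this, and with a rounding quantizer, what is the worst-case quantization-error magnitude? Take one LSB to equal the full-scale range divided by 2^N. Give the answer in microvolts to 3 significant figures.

Span: 2.32 V − (-2.32 V) = 4.64 V.
6.02 N + 1.76 ≥ 102.9 gives N ≥ 16.801, so the minimum integer is 17.
LSB = 4.64 V / 2^17 = 35.400 µV.
Max error for round-to-nearest is LSB/2 = 17.7 µV.

17.7 µV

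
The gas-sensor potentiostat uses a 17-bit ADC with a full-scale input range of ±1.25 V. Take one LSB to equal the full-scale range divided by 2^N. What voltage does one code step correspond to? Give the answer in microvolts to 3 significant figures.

The full-scale span is 1.25 − (-1.25) = 2.5 V.
Number of codes = 2^17 = 131072.
LSB = 2.5 V / 2^17 = 19.1 µV.

19.1 µV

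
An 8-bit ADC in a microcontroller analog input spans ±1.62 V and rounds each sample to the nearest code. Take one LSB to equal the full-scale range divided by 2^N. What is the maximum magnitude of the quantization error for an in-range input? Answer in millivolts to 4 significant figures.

The full-scale span is 1.62 − (-1.62) = 3.24 V.
One LSB is 3.24 V / 256 = 12.6563 mV.
Worst-case error for round-to-nearest is half an LSB: 6.328 mV.

6.328 mV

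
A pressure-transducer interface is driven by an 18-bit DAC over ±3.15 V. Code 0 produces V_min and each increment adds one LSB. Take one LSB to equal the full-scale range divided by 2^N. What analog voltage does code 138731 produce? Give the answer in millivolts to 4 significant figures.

184.1 mV

Range = 3.15 − (-3.15) = 6.3 V. LSB = 6.3 V / 2^18.
V_out = -3.15 + 138731 × (6.3/262144) V
      = -3.15 + 3.33407 = 0.184066 V.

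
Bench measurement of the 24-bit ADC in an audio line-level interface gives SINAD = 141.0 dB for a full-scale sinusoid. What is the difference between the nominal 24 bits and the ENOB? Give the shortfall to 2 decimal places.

0.87 bits

N_eff = (141.0 − 1.76)/6.02 = 23.1296 bits.
Lost resolution: 24 − 23.1296 = 0.8704 bits.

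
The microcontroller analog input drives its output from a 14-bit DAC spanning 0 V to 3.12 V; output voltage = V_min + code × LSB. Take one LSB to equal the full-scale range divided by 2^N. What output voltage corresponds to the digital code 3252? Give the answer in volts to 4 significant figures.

V_FS = 3.12 V. LSB = 3.12 V / 2^14.
V_out = V_min + code × LSB = 0 V + 3252 × 3.12 V / 16384
      = 0 + 0.619277 = 0.619277 V.

0.6193 V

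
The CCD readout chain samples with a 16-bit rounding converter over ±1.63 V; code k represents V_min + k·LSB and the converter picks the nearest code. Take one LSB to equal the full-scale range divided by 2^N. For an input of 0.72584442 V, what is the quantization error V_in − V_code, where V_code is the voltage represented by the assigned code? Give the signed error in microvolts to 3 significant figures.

The full-scale span is 1.63 − (-1.63) = 3.26 V. LSB = 3.26 V / 2^16 ≈ 49.74 µV.
Position in LSBs: (0.72584442 − (-1.63)) × 65536/3.26 = 47359.6994; rounding gives k = 47360.
Reconstructed level: -1.63 + 47360 × 3.26/65536 V = 0.72585937500 V.
V_in − V_code = 0.72584442 − (0.72585937500) = −15.0 µV.

−15.0 µV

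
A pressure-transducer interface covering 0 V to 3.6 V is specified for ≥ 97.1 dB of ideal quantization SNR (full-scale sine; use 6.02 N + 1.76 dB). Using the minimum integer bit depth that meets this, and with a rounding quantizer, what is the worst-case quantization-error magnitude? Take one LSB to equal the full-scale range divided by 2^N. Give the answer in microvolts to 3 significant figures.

Span = 3.6 V.
N ≥ (97.1 − 1.76)/6.02 = 15.837 → N_min = 16.
One LSB is 3.6 V / 65536 = 54.932 µV.
Max error for round-to-nearest is LSB/2 = 27.5 µV.

27.5 µV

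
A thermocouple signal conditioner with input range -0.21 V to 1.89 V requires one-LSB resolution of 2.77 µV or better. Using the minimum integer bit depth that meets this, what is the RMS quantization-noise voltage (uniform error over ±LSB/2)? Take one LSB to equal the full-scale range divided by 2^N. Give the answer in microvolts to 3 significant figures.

The full-scale span is 1.89 − (-0.21) = 2.1 V.
Required number of levels: 2.1/2.77 µV = 758120; smallest N with 2^N ≥ that is 20.
Step size = 2.1/1048576 V = 2.0027 µV.
σ_q = LSB/√12 = 2.0027 µV/3.4641 = 0.578 µV.

0.578 µV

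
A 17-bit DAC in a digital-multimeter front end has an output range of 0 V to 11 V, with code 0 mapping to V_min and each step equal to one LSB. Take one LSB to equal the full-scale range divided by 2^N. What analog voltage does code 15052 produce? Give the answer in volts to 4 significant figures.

1.263 V

Full-scale range = 11 V. LSB = 11 V / 2^17.
Output = V_min + (15052/131072) × range = 0 + 0.114838 × 11 V
      = 0 + 1.26321 = 1.26321 V.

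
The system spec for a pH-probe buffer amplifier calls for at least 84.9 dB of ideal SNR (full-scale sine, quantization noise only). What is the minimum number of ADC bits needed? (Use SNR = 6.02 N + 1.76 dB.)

6.02 N + 1.76 ≥ 84.9 gives N ≥ 13.811, so the minimum integer is 14.

14 bits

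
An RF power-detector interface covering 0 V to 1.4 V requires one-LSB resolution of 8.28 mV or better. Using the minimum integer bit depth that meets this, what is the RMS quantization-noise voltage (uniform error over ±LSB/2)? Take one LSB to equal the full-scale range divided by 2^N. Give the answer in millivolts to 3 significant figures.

1.58 mV

V_FS = 1.4 V.
Need 2^N ≥ 1.4 V / 8.28 mV = 169.1 → N_min = 8.
Step size = 1.4/256 V = 5.4688 mV.
σ_q = LSB/√12 = 5.4688 mV/3.4641 = 1.58 mV.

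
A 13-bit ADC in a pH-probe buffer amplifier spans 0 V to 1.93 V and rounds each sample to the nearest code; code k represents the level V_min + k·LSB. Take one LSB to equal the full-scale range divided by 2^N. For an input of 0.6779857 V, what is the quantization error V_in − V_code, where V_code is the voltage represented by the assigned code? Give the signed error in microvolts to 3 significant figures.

−58.7 µV

Range is 1.93 V. LSB = 1.93 V / 2^13 ≈ 235.6 µV.
(V_in − V_min)/LSB = (0.6779857 − (0)) × 8192/1.93 = 2877.7507 → nearest code k = 2878.
V_code = 0 + (2878/8192) × 1.93 = 0.6780444336 V.
V_in − V_code = 0.6779857 − (0.6780444336) = −58.7 µV.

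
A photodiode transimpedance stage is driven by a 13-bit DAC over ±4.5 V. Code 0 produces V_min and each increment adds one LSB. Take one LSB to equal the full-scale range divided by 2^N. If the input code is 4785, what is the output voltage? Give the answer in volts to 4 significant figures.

0.7570 V

Span: 4.5 V − (-4.5 V) = 9 V. LSB = 9 V / 2^13.
Output = V_min + (4785/8192) × range = -4.5 + 0.584106 × 9 V
      = -4.5 V + 5.25696 V = 0.756958 V.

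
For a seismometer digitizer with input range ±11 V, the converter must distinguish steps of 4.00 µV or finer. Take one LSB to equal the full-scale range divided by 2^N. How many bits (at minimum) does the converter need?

23 bits

Range = 11 − (-11) = 22 V.
Required number of levels: 22/4.00 µV = 5.5000e6; smallest N with 2^N ≥ that is 23.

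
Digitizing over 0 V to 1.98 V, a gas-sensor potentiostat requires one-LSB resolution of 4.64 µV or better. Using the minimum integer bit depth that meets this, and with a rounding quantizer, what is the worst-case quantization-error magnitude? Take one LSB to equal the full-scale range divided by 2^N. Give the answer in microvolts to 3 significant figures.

1.89 µV

Full-scale range = 1.98 V.
Need 2^N ≥ 1.98 V / 4.64 µV = 426700 → N_min = 19.
LSB = 1.98 V / 2^19 = 3.7766 µV.
Half an LSB is 1.89 µV.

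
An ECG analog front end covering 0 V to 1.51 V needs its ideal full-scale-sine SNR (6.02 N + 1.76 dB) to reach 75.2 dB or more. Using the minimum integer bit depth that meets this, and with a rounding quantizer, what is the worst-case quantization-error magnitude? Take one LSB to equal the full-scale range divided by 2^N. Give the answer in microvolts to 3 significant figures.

Span = 1.51 V.
6.02 N + 1.76 ≥ 75.2 gives N ≥ 12.199, so the minimum integer is 13.
Step size = 1.51/8192 V = 184.33 µV.
|e|_max = LSB/2 = 92.2 µV.

92.2 µV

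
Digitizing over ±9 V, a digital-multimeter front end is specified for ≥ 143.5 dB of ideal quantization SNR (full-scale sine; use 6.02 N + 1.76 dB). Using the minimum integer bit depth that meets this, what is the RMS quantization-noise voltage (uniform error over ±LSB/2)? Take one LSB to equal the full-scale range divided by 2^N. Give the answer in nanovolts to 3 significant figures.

310 nV

The full-scale span is 9 − (-9) = 18 V.
6.02 N + 1.76 ≥ 143.5 gives N ≥ 23.545, so the minimum integer is 24.
LSB = 18 V / 2^24 = 1.0729 µV.
RMS noise = LSB/√12 = 310 nV.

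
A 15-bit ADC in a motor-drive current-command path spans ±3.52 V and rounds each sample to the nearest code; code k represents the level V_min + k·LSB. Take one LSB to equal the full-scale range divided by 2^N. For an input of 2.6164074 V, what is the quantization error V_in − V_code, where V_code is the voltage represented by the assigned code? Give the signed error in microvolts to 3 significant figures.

+40.2 µV

Range = 3.52 − (-3.52) = 7.04 V. LSB = 7.04 V / 2^15 ≈ 214.8 µV.
Position in LSBs: (2.6164074 − (-3.52)) × 32768/7.04 = 28562.1872; rounding gives k = 28562.
V_code = -3.52 + (28562/32768) × 7.04 = 2.6163671875 V.
V_in − V_code = 2.6164074 − (2.6163671875) = +40.2 µV.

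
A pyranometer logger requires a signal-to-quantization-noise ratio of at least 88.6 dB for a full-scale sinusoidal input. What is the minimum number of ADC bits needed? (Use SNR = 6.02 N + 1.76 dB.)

N ≥ (88.6 − 1.76)/6.02 = 14.425 → N_min = 15.

15 bits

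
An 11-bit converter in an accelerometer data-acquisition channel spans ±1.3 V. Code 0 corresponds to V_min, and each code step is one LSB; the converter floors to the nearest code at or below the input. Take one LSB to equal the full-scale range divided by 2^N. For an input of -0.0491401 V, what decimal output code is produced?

Span: 1.3 V − (-1.3 V) = 2.6 V. LSB = 2.6 V / 2^11 ≈ 1.270 mV.
(V_in − V_min) × 2^11/range = (-0.0491401 − (-1.3)) × 2048/2.6 = 985.293.
Floor → code = 985.

985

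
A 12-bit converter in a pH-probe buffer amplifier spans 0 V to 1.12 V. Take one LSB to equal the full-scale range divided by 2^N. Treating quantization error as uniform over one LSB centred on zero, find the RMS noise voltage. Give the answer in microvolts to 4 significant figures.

78.93 µV

Full-scale range = 1.12 V.
Step size = 1.12/4096 V = 273.438 µV.
For a uniform distribution on [−LSB/2, +LSB/2], V_rms = LSB/√12 = 273.438 µV/3.4641 = 78.93 µV.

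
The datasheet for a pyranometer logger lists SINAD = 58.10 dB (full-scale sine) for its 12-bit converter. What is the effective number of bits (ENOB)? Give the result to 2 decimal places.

9.36 bits

Inverting SNR = 6.02 N + 1.76: N_eff = (58.10 − 1.76)/6.02 = 9.3588.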